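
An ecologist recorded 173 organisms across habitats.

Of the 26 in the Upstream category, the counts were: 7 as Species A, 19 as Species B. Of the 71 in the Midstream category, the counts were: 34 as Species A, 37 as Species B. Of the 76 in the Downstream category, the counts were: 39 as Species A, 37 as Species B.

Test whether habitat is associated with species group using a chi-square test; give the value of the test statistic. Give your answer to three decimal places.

4.768

Row totals: 26, 71, 76. Column totals: 80, 93. Grand total N = 173.
Expected counts (row total × column total / N):
  Upstream, Species A: 26×80/173 = 12.0231
  Upstream, Species B: 26×93/173 = 13.9769
  Midstream, Species A: 71×80/173 = 32.8324
  Midstream, Species B: 71×93/173 = 38.1676
  Downstream, Species A: 76×80/173 = 35.1445
  Downstream, Species B: 76×93/173 = 40.8555
Contributions (O − E)²/E:
  (7 − 12.0231)²/12.0231 = 2.0986
  (19 − 13.9769)²/13.9769 = 1.8052
  (34 − 32.8324)²/32.8324 = 0.0415
  (37 − 38.1676)²/38.1676 = 0.0357
  (39 − 35.1445)²/35.1445 = 0.4230
  (37 − 40.8555)²/40.8555 = 0.3638
χ² = 2.0986 + 1.8052 + 0.0415 + 0.0357 + 0.4230 + 0.3638 = 4.768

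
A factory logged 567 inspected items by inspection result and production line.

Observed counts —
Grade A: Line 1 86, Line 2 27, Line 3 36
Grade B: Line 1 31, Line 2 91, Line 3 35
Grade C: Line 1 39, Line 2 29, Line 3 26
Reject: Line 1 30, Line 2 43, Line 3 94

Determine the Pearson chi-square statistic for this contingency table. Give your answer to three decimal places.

Row totals: 149, 157, 94, 167. Column totals: 186, 190, 191. Grand total N = 567.
Expected counts (row total × column total / N):
  Grade A, Line 1: 149×186/567 = 48.8783
  Grade A, Line 2: 149×190/567 = 49.9295
  Grade A, Line 3: 149×191/567 = 50.1922
  Grade B, Line 1: 157×186/567 = 51.5026
  Grade B, Line 2: 157×190/567 = 52.6102
  Grade B, Line 3: 157×191/567 = 52.8871
  Grade C, Line 1: 94×186/567 = 30.8360
  Grade C, Line 2: 94×190/567 = 31.4991
  Grade C, Line 3: 94×191/567 = 31.6649
  Reject, Line 1: 167×186/567 = 54.7831
  Reject, Line 2: 167×190/567 = 55.9612
  Reject, Line 3: 167×191/567 = 56.2557
Contributions (O − E)²/E:
  (86 − 48.8783)²/48.8783 = 28.1929
  (27 − 49.9295)²/49.9295 = 10.5301
  (36 − 50.1922)²/50.1922 = 4.0129
  (31 − 51.5026)²/51.5026 = 8.1619
  (91 − 52.6102)²/52.6102 = 28.0131
  (35 − 52.8871)²/52.8871 = 6.0496
  (39 − 30.8360)²/30.8360 = 2.1615
  (29 − 31.4991)²/31.4991 = 0.1983
  (26 − 31.6649)²/31.6649 = 1.0135
  (30 − 54.7831)²/54.7831 = 11.2115
  (43 − 55.9612)²/55.9612 = 3.0019
  (94 − 56.2557)²/56.2557 = 25.3242
χ² = 28.1929 + 10.5301 + 4.0129 + 8.1619 + 28.0131 + 6.0496 + 2.1615 + 0.1983 + 1.0135 + 11.2115 + 3.0019 + 25.3242 = 127.871

127.871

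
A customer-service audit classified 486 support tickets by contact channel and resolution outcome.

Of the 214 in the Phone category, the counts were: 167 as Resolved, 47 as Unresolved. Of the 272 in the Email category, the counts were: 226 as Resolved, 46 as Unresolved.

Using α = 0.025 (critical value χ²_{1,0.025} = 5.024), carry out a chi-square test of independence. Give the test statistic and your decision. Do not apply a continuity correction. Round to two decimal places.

Row totals: 214, 272. Column totals: 393, 93. Grand total N = 486.
Expected counts (row total × column total / N):
  Phone, Resolved: 214×393/486 = 173.049
  Phone, Unresolved: 214×93/486 = 40.951
  Email, Resolved: 272×393/486 = 219.951
  Email, Unresolved: 272×93/486 = 52.049
Contributions (O − E)²/E:
  (167 − 173.049)²/173.049 = 0.2114
  (47 − 40.951)²/40.951 = 0.8935
  (226 − 219.951)²/219.951 = 0.1664
  (46 − 52.049)²/52.049 = 0.7030
χ² = 0.2114 + 0.8935 + 0.1664 + 0.7030 = 1.97
df = (2−1)(2−1) = 1. Since 1.97 < 5.024, fail to reject the null hypothesis of independence at α = 0.025.

1.97; fail to reject H₀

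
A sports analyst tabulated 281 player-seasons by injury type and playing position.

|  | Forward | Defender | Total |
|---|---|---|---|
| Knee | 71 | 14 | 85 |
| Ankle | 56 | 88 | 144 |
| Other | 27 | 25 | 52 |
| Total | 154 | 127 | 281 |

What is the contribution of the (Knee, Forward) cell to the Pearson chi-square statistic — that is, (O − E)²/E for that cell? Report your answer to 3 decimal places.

Row total (Knee) = 85; column total (Forward) = 154; N = 281.
Expected count E = 85 × 154 / 281 = 46.58363.
Contribution = (O − E)²/E = (71 − 46.58363)² / 46.58363 = 12.798.

12.798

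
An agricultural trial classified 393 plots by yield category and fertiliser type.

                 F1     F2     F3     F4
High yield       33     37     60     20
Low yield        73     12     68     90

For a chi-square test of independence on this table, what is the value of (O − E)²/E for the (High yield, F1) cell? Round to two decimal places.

1.37

Row total (High yield) = 150; column total (F1) = 106; N = 393.
Expected count E = 150 × 106 / 393 = 40.458.
Contribution = (O − E)²/E = (33 − 40.458)² / 40.458 = 1.37.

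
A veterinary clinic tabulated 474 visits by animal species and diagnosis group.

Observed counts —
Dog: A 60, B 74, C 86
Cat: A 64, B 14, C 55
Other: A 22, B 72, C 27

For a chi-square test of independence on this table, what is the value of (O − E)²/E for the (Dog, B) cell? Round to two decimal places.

0.00

Row total (Dog) = 220; column total (B) = 160; N = 474.
Expected count E = 220 × 160 / 474 = 74.262.
Contribution = (O − E)²/E = (74 − 74.262)² / 74.262 = 0.00.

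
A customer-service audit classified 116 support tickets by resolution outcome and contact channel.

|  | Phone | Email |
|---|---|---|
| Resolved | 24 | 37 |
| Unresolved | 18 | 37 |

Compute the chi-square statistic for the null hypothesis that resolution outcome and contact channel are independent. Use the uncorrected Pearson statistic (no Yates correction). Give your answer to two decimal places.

0.55

Row totals: 61, 55. Column totals: 42, 74. Grand total N = 116.
Expected counts (row total × column total / N):
  Resolved, Phone: 61×42/116 = 22.086
  Resolved, Email: 61×74/116 = 38.914
  Unresolved, Phone: 55×42/116 = 19.914
  Unresolved, Email: 55×74/116 = 35.086
Contributions (O − E)²/E:
  (24 − 22.086)²/22.086 = 0.1659
  (37 − 38.914)²/38.914 = 0.0941
  (18 − 19.914)²/19.914 = 0.1840
  (37 − 35.086)²/35.086 = 0.1044
χ² = 0.1659 + 0.0941 + 0.1840 + 0.1044 = 0.55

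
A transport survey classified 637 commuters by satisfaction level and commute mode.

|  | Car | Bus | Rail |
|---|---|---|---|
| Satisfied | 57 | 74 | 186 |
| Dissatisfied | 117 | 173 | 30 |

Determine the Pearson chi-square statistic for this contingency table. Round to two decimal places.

Row totals: 317, 320. Column totals: 174, 247, 216. Grand total N = 637.
Expected counts (row total × column total / N):
  Satisfied, Car: 317×174/637 = 86.590
  Satisfied, Bus: 317×247/637 = 122.918
  Satisfied, Rail: 317×216/637 = 107.491
  Dissatisfied, Car: 320×174/637 = 87.410
  Dissatisfied, Bus: 320×247/637 = 124.082
  Dissatisfied, Rail: 320×216/637 = 108.509
Contributions (O − E)²/E:
  (57 − 86.590)²/86.590 = 10.1117
  (74 − 122.918)²/122.918 = 19.4680
  (186 − 107.491)²/107.491 = 57.3412
  (117 − 87.410)²/87.410 = 10.0168
  (173 − 124.082)²/124.082 = 19.2854
  (30 − 108.509)²/108.509 = 56.8032
χ² = 10.1117 + 19.4680 + 57.3412 + 10.0168 + 19.2854 + 56.8032 = 173.03

173.03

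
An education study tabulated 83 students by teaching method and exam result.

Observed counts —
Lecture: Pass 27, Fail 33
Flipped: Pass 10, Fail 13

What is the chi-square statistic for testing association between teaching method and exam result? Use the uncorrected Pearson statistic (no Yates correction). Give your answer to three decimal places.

Row totals: 60, 23. Column totals: 37, 46. Grand total N = 83.
Expected counts (row total × column total / N):
  Lecture, Pass: 60×37/83 = 26.7470
  Lecture, Fail: 60×46/83 = 33.2530
  Flipped, Pass: 23×37/83 = 10.2530
  Flipped, Fail: 23×46/83 = 12.7470
Contributions (O − E)²/E:
  (27 − 26.7470)²/26.7470 = 0.0024
  (33 − 33.2530)²/33.2530 = 0.0019
  (10 − 10.2530)²/10.2530 = 0.0062
  (13 − 12.7470)²/12.7470 = 0.0050
χ² = 0.0024 + 0.0019 + 0.0062 + 0.0050 = 0.016

0.016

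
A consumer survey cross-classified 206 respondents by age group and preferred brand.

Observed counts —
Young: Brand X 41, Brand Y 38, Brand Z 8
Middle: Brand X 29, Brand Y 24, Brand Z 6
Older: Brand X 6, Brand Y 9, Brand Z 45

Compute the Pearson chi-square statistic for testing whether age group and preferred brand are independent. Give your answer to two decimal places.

Row totals: 87, 59, 60. Column totals: 76, 71, 59. Grand total N = 206.
Expected counts (row total × column total / N):
  Young, Brand X: 87×76/206 = 32.0971
  Young, Brand Y: 87×71/206 = 29.9854
  Young, Brand Z: 87×59/206 = 24.9175
  Middle, Brand X: 59×76/206 = 21.7670
  Middle, Brand Y: 59×71/206 = 20.3350
  Middle, Brand Z: 59×59/206 = 16.8981
  Older, Brand X: 60×76/206 = 22.1359
  Older, Brand Y: 60×71/206 = 20.6796
  Older, Brand Z: 60×59/206 = 17.1845
Contributions (O − E)²/E:
  (41 − 32.0971)²/32.0971 = 2.4694
  (38 − 29.9854)²/29.9854 = 2.1422
  (8 − 24.9175)²/24.9175 = 11.4860
  (29 − 21.7670)²/21.7670 = 2.4035
  (24 − 20.3350)²/20.3350 = 0.6605
  (6 − 16.8981)²/16.8981 = 7.0285
  (6 − 22.1359)²/22.1359 = 11.7622
  (9 − 20.6796)²/20.6796 = 6.5965
  (45 − 17.1845)²/17.1845 = 45.0233
χ² = 2.4694 + 2.1422 + 11.4860 + 2.4035 + 0.6605 + 7.0285 + 11.7622 + 6.5965 + 45.0233 = 89.57

89.57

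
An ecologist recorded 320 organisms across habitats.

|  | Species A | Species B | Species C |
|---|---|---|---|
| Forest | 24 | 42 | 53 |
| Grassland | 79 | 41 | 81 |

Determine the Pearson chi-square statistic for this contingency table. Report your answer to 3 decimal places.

Row totals: 119, 201. Column totals: 103, 83, 134. Grand total N = 320.
Expected counts (row total × column total / N):
  Forest, Species A: 119×103/320 = 38.30313
  Forest, Species B: 119×83/320 = 30.86563
  Forest, Species C: 119×134/320 = 49.83125
  Grassland, Species A: 201×103/320 = 64.69688
  Grassland, Species B: 201×83/320 = 52.13437
  Grassland, Species C: 201×134/320 = 84.16875
Contributions (O − E)²/E:
  (24 − 38.30313)²/38.30313 = 5.3411
  (42 − 30.86563)²/30.86563 = 4.0166
  (53 − 49.83125)²/49.83125 = 0.2015
  (79 − 64.69688)²/64.69688 = 3.1621
  (41 − 52.13437)²/52.13437 = 2.3780
  (81 − 84.16875)²/84.16875 = 0.1193
χ² = 5.3411 + 4.0166 + 0.2015 + 3.1621 + 2.3780 + 0.1193 = 15.219

15.219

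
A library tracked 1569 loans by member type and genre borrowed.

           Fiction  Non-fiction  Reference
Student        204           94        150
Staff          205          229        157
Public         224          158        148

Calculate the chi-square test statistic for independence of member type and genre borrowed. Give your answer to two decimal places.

39.11

Row totals: 448, 591, 530. Column totals: 633, 481, 455. Grand total N = 1569.
Expected counts (row total × column total / N):
  Student, Fiction: 448×633/1569 = 180.742
  Student, Non-fiction: 448×481/1569 = 137.341
  Student, Reference: 448×455/1569 = 129.917
  Staff, Fiction: 591×633/1569 = 238.434
  Staff, Non-fiction: 591×481/1569 = 181.180
  Staff, Reference: 591×455/1569 = 171.386
  Public, Fiction: 530×633/1569 = 213.824
  Public, Non-fiction: 530×481/1569 = 162.479
  Public, Reference: 530×455/1569 = 153.697
Contributions (O − E)²/E:
  (204 − 180.742)²/180.742 = 2.9929
  (94 − 137.341)²/137.341 = 13.6772
  (150 − 129.917)²/129.917 = 3.1045
  (205 − 238.434)²/238.434 = 4.6882
  (229 − 181.180)²/181.180 = 12.6214
  (157 − 171.386)²/171.386 = 1.2075
  (224 − 213.824)²/213.824 = 0.4843
  (158 − 162.479)²/162.479 = 0.1235
  (148 − 153.697)²/153.697 = 0.2112
χ² = 2.9929 + 13.6772 + 3.1045 + 4.6882 + 12.6214 + 1.2075 + 0.4843 + 0.1235 + 0.2112 = 39.11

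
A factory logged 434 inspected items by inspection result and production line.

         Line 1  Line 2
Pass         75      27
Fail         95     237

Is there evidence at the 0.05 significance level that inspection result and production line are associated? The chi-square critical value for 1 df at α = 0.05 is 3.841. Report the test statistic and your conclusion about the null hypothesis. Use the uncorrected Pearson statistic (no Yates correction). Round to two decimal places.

66.06; reject H₀

Row totals: 102, 332. Column totals: 170, 264. Grand total N = 434.
Expected counts (row total × column total / N):
  Pass, Line 1: 102×170/434 = 39.954
  Pass, Line 2: 102×264/434 = 62.046
  Fail, Line 1: 332×170/434 = 130.046
  Fail, Line 2: 332×264/434 = 201.954
Contributions (O − E)²/E:
  (75 − 39.954)²/39.954 = 30.7409
  (27 − 62.046)²/62.046 = 19.7953
  (95 − 130.046)²/130.046 = 9.4445
  (237 − 201.954)²/201.954 = 6.0817
χ² = 30.7409 + 19.7953 + 9.4445 + 6.0817 = 66.06
df = (2−1)(2−1) = 1. Since 66.06 > 3.841, reject the null hypothesis of independence at α = 0.05.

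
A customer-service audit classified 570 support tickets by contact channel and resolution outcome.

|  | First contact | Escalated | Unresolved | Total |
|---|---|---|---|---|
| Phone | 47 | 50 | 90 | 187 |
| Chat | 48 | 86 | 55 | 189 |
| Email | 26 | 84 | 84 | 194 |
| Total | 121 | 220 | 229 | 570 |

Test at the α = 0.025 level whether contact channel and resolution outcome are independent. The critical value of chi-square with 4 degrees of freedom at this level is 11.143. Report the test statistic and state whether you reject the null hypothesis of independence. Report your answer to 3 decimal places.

27.934; reject H₀

Grand total N = 570.
Expected counts (row total × column total / N):
  Phone, First contact: 187×121/570 = 39.6965
  Phone, Escalated: 187×220/570 = 72.1754
  Phone, Unresolved: 187×229/570 = 75.1281
  Chat, First contact: 189×121/570 = 40.1211
  Chat, Escalated: 189×220/570 = 72.9474
  Chat, Unresolved: 189×229/570 = 75.9316
  Email, First contact: 194×121/570 = 41.1825
  Email, Escalated: 194×220/570 = 74.8772
  Email, Unresolved: 194×229/570 = 77.9404
Contributions (O − E)²/E:
  (47 − 39.6965)²/39.6965 = 1.3437
  (50 − 72.1754)²/72.1754 = 6.8132
  (90 − 75.1281)²/75.1281 = 2.9440
  (48 − 40.1211)²/40.1211 = 1.5472
  (86 − 72.9474)²/72.9474 = 2.3355
  (55 − 75.9316)²/75.9316 = 5.7701
  (26 − 41.1825)²/41.1825 = 5.5972
  (84 − 74.8772)²/74.8772 = 1.1115
  (84 − 77.9404)²/77.9404 = 0.4711
χ² = 1.3437 + 6.8132 + 2.9440 + 1.5472 + 2.3355 + 5.7701 + 5.5972 + 1.1115 + 0.4711 = 27.934
df = (3−1)(3−1) = 4. Since 27.934 > 11.143, reject the null hypothesis of independence at α = 0.025.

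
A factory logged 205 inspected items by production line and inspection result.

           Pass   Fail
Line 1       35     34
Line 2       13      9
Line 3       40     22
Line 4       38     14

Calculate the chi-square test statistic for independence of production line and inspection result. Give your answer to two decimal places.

Row totals: 69, 22, 62, 52. Column totals: 126, 79. Grand total N = 205.
Expected counts (row total × column total / N):
  Line 1, Pass: 69×126/205 = 42.410
  Line 1, Fail: 69×79/205 = 26.590
  Line 2, Pass: 22×126/205 = 13.522
  Line 2, Fail: 22×79/205 = 8.478
  Line 3, Pass: 62×126/205 = 38.107
  Line 3, Fail: 62×79/205 = 23.893
  Line 4, Pass: 52×126/205 = 31.961
  Line 4, Fail: 52×79/205 = 20.039
Contributions (O − E)²/E:
  (35 − 42.410)²/42.410 = 1.2947
  (34 − 26.590)²/26.590 = 2.0650
  (13 − 13.522)²/13.522 = 0.0202
  (9 − 8.478)²/8.478 = 0.0321
  (40 − 38.107)²/38.107 = 0.0940
  (22 − 23.893)²/23.893 = 0.1500
  (38 − 31.961)²/31.961 = 1.1411
  (14 − 20.039)²/20.039 = 1.8199
χ² = 1.2947 + 2.0650 + 0.0202 + 0.0321 + 0.0940 + 0.1500 + 1.1411 + 1.8199 = 6.62

6.62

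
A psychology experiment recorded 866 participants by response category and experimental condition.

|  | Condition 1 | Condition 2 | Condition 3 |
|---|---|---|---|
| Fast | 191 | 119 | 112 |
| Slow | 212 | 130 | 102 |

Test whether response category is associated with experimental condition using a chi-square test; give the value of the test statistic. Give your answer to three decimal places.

1.490

Row totals: 422, 444. Column totals: 403, 249, 214. Grand total N = 866.
Expected counts (row total × column total / N):
  Fast, Condition 1: 422×403/866 = 196.38106
  Fast, Condition 2: 422×249/866 = 121.33718
  Fast, Condition 3: 422×214/866 = 104.28176
  Slow, Condition 1: 444×403/866 = 206.61894
  Slow, Condition 2: 444×249/866 = 127.66282
  Slow, Condition 3: 444×214/866 = 109.71824
Contributions (O − E)²/E:
  (191 − 196.38106)²/196.38106 = 0.1474
  (119 − 121.33718)²/121.33718 = 0.0450
  (112 − 104.28176)²/104.28176 = 0.5713
  (212 − 206.61894)²/206.61894 = 0.1401
  (130 − 127.66282)²/127.66282 = 0.0428
  (102 − 109.71824)²/109.71824 = 0.5429
χ² = 0.1474 + 0.0450 + 0.5713 + 0.1401 + 0.0428 + 0.5429 = 1.490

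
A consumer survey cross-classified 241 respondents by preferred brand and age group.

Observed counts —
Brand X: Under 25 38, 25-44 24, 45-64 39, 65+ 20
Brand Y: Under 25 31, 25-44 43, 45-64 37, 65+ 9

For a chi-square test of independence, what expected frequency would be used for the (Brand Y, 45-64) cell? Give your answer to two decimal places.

Row total (Brand Y) = 120; column total (45-64) = 76; grand total N = 241.
Expected count = (row total × column total) / N = 120 × 76 / 241 = 37.84.

37.84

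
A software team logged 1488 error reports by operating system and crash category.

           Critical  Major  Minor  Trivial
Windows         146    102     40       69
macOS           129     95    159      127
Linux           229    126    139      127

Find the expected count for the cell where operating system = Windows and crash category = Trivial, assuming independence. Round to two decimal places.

77.49

Row total (Windows) = 357; column total (Trivial) = 323; grand total N = 1488.
Expected count = (row total × column total) / N = 357 × 323 / 1488 = 77.49.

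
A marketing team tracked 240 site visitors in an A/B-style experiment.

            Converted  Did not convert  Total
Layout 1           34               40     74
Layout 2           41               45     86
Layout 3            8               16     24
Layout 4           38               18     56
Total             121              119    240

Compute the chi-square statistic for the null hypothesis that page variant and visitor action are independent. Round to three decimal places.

Grand total N = 240.
Expected counts (row total × column total / N):
  Layout 1, Converted: 74×121/240 = 37.3083
  Layout 1, Did not convert: 74×119/240 = 36.6917
  Layout 2, Converted: 86×121/240 = 43.3583
  Layout 2, Did not convert: 86×119/240 = 42.6417
  Layout 3, Converted: 24×121/240 = 12.1000
  Layout 3, Did not convert: 24×119/240 = 11.9000
  Layout 4, Converted: 56×121/240 = 28.2333
  Layout 4, Did not convert: 56×119/240 = 27.7667
Contributions (O − E)²/E:
  (34 − 37.3083)²/37.3083 = 0.2934
  (40 − 36.6917)²/36.6917 = 0.2983
  (41 − 43.3583)²/43.3583 = 0.1283
  (45 − 42.6417)²/42.6417 = 0.1304
  (8 − 12.1000)²/12.1000 = 1.3893
  (16 − 11.9000)²/11.9000 = 1.4126
  (38 − 28.2333)²/28.2333 = 3.3786
  (18 − 27.7667)²/27.7667 = 3.4354
χ² = 0.2934 + 0.2983 + 0.1283 + 0.1304 + 1.3893 + 1.4126 + 3.3786 + 3.4354 = 10.466

10.466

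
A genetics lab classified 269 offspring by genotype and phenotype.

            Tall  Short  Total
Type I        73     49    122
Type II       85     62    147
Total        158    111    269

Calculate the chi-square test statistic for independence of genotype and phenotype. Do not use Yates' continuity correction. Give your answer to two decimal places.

Grand total N = 269.
Expected counts (row total × column total / N):
  Type I, Tall: 122×158/269 = 71.658
  Type I, Short: 122×111/269 = 50.342
  Type II, Tall: 147×158/269 = 86.342
  Type II, Short: 147×111/269 = 60.658
Contributions (O − E)²/E:
  (73 − 71.658)²/71.658 = 0.0251
  (49 − 50.342)²/50.342 = 0.0358
  (85 − 86.342)²/86.342 = 0.0209
  (62 − 60.658)²/60.658 = 0.0297
χ² = 0.0251 + 0.0358 + 0.0209 + 0.0297 = 0.11

0.11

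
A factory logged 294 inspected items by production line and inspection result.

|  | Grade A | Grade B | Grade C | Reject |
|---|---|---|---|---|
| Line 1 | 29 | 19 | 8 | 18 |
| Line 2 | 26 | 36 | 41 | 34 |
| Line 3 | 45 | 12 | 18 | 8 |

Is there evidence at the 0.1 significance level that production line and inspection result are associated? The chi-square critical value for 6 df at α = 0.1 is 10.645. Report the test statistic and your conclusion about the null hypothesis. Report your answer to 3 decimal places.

37.523; reject H₀

Row totals: 74, 137, 83. Column totals: 100, 67, 67, 60. Grand total N = 294.
Expected counts (row total × column total / N):
  Line 1, Grade A: 74×100/294 = 25.17007
  Line 1, Grade B: 74×67/294 = 16.86395
  Line 1, Grade C: 74×67/294 = 16.86395
  Line 1, Reject: 74×60/294 = 15.10204
  Line 2, Grade A: 137×100/294 = 46.59864
  Line 2, Grade B: 137×67/294 = 31.22109
  Line 2, Grade C: 137×67/294 = 31.22109
  Line 2, Reject: 137×60/294 = 27.95918
  Line 3, Grade A: 83×100/294 = 28.23129
  Line 3, Grade B: 83×67/294 = 18.91497
  Line 3, Grade C: 83×67/294 = 18.91497
  Line 3, Reject: 83×60/294 = 16.93878
Contributions (O − E)²/E:
  (29 − 25.17007)²/25.17007 = 0.5828
  (19 − 16.86395)²/16.86395 = 0.2706
  (8 − 16.86395)²/16.86395 = 4.6590
  (18 − 15.10204)²/15.10204 = 0.5561
  (26 − 46.59864)²/46.59864 = 9.1055
  (36 − 31.22109)²/31.22109 = 0.7315
  (41 − 31.22109)²/31.22109 = 3.0629
  (34 − 27.95918)²/27.95918 = 1.3052
  (45 − 28.23129)²/28.23129 = 9.9602
  (12 − 18.91497)²/18.91497 = 2.5280
  (18 − 18.91497)²/18.91497 = 0.0443
  (8 − 16.93878)²/16.93878 = 4.7171
χ² = 0.5828 + 0.2706 + 4.6590 + 0.5561 + 9.1055 + 0.7315 + 3.0629 + 1.3052 + 9.9602 + 2.5280 + 0.0443 + 4.7171 = 37.523
df = (3−1)(4−1) = 6. Since 37.523 > 10.645, reject the null hypothesis of independence at α = 0.1.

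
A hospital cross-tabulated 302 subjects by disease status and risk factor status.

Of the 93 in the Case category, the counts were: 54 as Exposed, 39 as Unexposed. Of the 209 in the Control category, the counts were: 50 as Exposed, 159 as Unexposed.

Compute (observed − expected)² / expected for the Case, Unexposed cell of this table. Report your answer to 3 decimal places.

7.919

Row total (Case) = 93; column total (Unexposed) = 198; N = 302.
Expected count E = 93 × 198 / 302 = 60.9735.
Contribution = (O − E)²/E = (39 − 60.9735)² / 60.9735 = 7.919.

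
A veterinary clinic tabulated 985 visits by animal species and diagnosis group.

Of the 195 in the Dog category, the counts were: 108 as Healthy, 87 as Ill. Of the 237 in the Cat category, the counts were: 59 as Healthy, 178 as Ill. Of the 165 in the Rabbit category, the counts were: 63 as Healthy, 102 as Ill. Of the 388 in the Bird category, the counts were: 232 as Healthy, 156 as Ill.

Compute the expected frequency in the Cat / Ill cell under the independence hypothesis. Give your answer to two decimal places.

Row total (Cat) = 237; column total (Ill) = 523; grand total N = 985.
Expected count = (row total × column total) / N = 237 × 523 / 985 = 125.84.

125.84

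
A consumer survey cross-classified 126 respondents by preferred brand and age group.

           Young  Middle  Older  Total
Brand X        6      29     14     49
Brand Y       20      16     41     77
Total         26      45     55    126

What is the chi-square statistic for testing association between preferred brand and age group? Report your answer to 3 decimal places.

19.278

Grand total N = 126.
Expected counts (row total × column total / N):
  Brand X, Young: 49×26/126 = 10.1111
  Brand X, Middle: 49×45/126 = 17.5000
  Brand X, Older: 49×55/126 = 21.3889
  Brand Y, Young: 77×26/126 = 15.8889
  Brand Y, Middle: 77×45/126 = 27.5000
  Brand Y, Older: 77×55/126 = 33.6111
Contributions (O − E)²/E:
  (6 − 10.1111)²/10.1111 = 1.6715
  (29 − 17.5000)²/17.5000 = 7.5571
  (14 − 21.3889)²/21.3889 = 2.5525
  (20 − 15.8889)²/15.8889 = 1.0637
  (16 − 27.5000)²/27.5000 = 4.8091
  (41 − 33.6111)²/33.6111 = 1.6243
χ² = 1.6715 + 7.5571 + 2.5525 + 1.0637 + 4.8091 + 1.6243 = 19.278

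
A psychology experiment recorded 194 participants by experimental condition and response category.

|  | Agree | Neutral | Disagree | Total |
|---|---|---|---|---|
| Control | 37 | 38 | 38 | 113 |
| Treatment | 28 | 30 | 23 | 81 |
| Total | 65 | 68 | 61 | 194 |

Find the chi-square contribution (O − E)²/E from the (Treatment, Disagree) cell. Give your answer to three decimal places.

0.239

Row total (Treatment) = 81; column total (Disagree) = 61; N = 194.
Expected count E = 81 × 61 / 194 = 25.4691.
Contribution = (O − E)²/E = (23 − 25.4691)² / 25.4691 = 0.239.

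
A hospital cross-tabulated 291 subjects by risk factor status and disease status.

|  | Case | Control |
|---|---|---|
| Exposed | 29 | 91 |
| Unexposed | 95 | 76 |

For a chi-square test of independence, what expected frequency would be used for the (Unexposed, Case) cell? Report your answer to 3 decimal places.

72.866

Row total (Unexposed) = 171; column total (Case) = 124; grand total N = 291.
Expected count = (row total × column total) / N = 171 × 124 / 291 = 72.866.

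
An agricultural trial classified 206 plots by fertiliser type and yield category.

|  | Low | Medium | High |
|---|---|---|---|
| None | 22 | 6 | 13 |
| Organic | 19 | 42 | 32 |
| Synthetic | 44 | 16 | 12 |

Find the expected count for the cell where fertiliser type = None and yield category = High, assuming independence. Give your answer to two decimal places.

11.34

Row total (None) = 41; column total (High) = 57; grand total N = 206.
Expected count = (row total × column total) / N = 41 × 57 / 206 = 11.34.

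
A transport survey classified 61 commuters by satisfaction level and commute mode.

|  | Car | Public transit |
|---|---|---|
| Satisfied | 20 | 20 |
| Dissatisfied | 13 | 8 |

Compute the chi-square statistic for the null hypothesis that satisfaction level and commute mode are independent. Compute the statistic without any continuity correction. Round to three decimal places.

Row totals: 40, 21. Column totals: 33, 28. Grand total N = 61.
Expected counts (row total × column total / N):
  Satisfied, Car: 40×33/61 = 21.6393
  Satisfied, Public transit: 40×28/61 = 18.3607
  Dissatisfied, Car: 21×33/61 = 11.3607
  Dissatisfied, Public transit: 21×28/61 = 9.6393
Contributions (O − E)²/E:
  (20 − 21.6393)²/21.6393 = 0.1242
  (20 − 18.3607)²/18.3607 = 0.1464
  (13 − 11.3607)²/11.3607 = 0.2365
  (8 − 9.6393)²/9.6393 = 0.2788
χ² = 0.1242 + 0.1464 + 0.2365 + 0.2788 = 0.786

0.786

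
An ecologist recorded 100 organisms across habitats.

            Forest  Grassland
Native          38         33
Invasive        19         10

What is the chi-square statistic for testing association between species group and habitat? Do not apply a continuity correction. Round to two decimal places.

Row totals: 71, 29. Column totals: 57, 43. Grand total N = 100.
Expected counts (row total × column total / N):
  Native, Forest: 71×57/100 = 40.470
  Native, Grassland: 71×43/100 = 30.530
  Invasive, Forest: 29×57/100 = 16.530
  Invasive, Grassland: 29×43/100 = 12.470
Contributions (O − E)²/E:
  (38 − 40.470)²/40.470 = 0.1508
  (33 − 30.530)²/30.530 = 0.1998
  (19 − 16.530)²/16.530 = 0.3691
  (10 − 12.470)²/12.470 = 0.4892
χ² = 0.1508 + 0.1998 + 0.3691 + 0.4892 = 1.21

1.21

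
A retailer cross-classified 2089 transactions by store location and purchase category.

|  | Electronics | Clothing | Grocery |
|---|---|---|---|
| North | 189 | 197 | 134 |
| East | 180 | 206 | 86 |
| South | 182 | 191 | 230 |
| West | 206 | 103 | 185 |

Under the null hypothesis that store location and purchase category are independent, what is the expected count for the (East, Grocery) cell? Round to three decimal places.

143.475

Row total (East) = 472; column total (Grocery) = 635; grand total N = 2089.
Expected count = (row total × column total) / N = 472 × 635 / 2089 = 143.475.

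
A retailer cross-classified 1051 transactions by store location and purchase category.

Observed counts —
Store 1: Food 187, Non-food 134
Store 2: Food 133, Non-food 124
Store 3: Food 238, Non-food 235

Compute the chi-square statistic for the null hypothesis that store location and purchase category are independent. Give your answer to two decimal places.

Row totals: 321, 257, 473. Column totals: 558, 493. Grand total N = 1051.
Expected counts (row total × column total / N):
  Store 1, Food: 321×558/1051 = 170.426
  Store 1, Non-food: 321×493/1051 = 150.574
  Store 2, Food: 257×558/1051 = 136.447
  Store 2, Non-food: 257×493/1051 = 120.553
  Store 3, Food: 473×558/1051 = 251.127
  Store 3, Non-food: 473×493/1051 = 221.873
Contributions (O − E)²/E:
  (187 − 170.426)²/170.426 = 1.6118
  (134 − 150.574)²/150.574 = 1.8243
  (133 − 136.447)²/136.447 = 0.0871
  (124 − 120.553)²/120.553 = 0.0986
  (238 − 251.127)²/251.127 = 0.6862
  (235 − 221.873)²/221.873 = 0.7767
χ² = 1.6118 + 1.8243 + 0.0871 + 0.0986 + 0.6862 + 0.7767 = 5.08

5.08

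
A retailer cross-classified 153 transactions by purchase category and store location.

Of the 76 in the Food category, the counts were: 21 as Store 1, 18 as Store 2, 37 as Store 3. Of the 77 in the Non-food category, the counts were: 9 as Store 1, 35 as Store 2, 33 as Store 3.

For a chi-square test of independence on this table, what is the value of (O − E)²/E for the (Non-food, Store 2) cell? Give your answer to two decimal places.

2.60

Row total (Non-food) = 77; column total (Store 2) = 53; N = 153.
Expected count E = 77 × 53 / 153 = 26.673.
Contribution = (O − E)²/E = (35 − 26.673)² / 26.673 = 2.60.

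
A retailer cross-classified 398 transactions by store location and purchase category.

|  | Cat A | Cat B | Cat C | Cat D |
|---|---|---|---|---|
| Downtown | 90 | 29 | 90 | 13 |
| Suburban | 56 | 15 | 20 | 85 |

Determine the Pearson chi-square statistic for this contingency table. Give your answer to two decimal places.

Row totals: 222, 176. Column totals: 146, 44, 110, 98. Grand total N = 398.
Expected counts (row total × column total / N):
  Downtown, Cat A: 222×146/398 = 81.437
  Downtown, Cat B: 222×44/398 = 24.543
  Downtown, Cat C: 222×110/398 = 61.357
  Downtown, Cat D: 222×98/398 = 54.663
  Suburban, Cat A: 176×146/398 = 64.563
  Suburban, Cat B: 176×44/398 = 19.457
  Suburban, Cat C: 176×110/398 = 48.643
  Suburban, Cat D: 176×98/398 = 43.337
Contributions (O − E)²/E:
  (90 − 81.437)²/81.437 = 0.9004
  (29 − 24.543)²/24.543 = 0.8094
  (90 − 61.357)²/61.357 = 13.3713
  (13 − 54.663)²/54.663 = 31.7547
  (56 − 64.563)²/64.563 = 1.1357
  (15 − 19.457)²/19.457 = 1.0210
  (20 − 48.643)²/48.643 = 16.8662
  (85 − 43.337)²/43.337 = 40.0537
χ² = 0.9004 + 0.8094 + 13.3713 + 31.7547 + 1.1357 + 1.0210 + 16.8662 + 40.0537 = 105.91

105.91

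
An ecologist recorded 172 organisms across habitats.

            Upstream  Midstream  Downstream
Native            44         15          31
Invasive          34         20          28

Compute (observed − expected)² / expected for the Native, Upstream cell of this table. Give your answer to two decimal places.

0.25

Row total (Native) = 90; column total (Upstream) = 78; N = 172.
Expected count E = 90 × 78 / 172 = 40.814.
Contribution = (O − E)²/E = (44 − 40.814)² / 40.814 = 0.25.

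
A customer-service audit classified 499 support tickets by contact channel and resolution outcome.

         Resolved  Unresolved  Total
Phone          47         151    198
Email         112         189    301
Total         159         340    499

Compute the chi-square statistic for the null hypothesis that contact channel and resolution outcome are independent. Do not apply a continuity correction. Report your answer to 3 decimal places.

9.984

Grand total N = 499.
Expected counts (row total × column total / N):
  Phone, Resolved: 198×159/499 = 63.0902
  Phone, Unresolved: 198×340/499 = 134.9098
  Email, Resolved: 301×159/499 = 95.9098
  Email, Unresolved: 301×340/499 = 205.0902
Contributions (O − E)²/E:
  (47 − 63.0902)²/63.0902 = 4.1036
  (151 − 134.9098)²/134.9098 = 1.9190
  (112 − 95.9098)²/95.9098 = 2.6994
  (189 − 205.0902)²/205.0902 = 1.2623
χ² = 4.1036 + 1.9190 + 2.6994 + 1.2623 = 9.984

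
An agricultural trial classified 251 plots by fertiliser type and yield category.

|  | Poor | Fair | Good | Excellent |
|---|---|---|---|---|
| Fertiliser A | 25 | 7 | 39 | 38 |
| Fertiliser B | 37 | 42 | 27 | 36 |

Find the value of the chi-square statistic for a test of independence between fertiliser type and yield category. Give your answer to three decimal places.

25.663

Row totals: 109, 142. Column totals: 62, 49, 66, 74. Grand total N = 251.
Expected counts (row total × column total / N):
  Fertiliser A, Poor: 109×62/251 = 26.9243
  Fertiliser A, Fair: 109×49/251 = 21.2789
  Fertiliser A, Good: 109×66/251 = 28.6614
  Fertiliser A, Excellent: 109×74/251 = 32.1355
  Fertiliser B, Poor: 142×62/251 = 35.0757
  Fertiliser B, Fair: 142×49/251 = 27.7211
  Fertiliser B, Good: 142×66/251 = 37.3386
  Fertiliser B, Excellent: 142×74/251 = 41.8645
Contributions (O − E)²/E:
  (25 − 26.9243)²/26.9243 = 0.1375
  (7 − 21.2789)²/21.2789 = 9.5817
  (39 − 28.6614)²/28.6614 = 3.7293
  (38 − 32.1355)²/32.1355 = 1.0702
  (37 − 35.0757)²/35.0757 = 0.1056
  (42 − 27.7211)²/27.7211 = 7.3549
  (27 − 37.3386)²/37.3386 = 2.8626
  (36 − 41.8645)²/41.8645 = 0.8215
χ² = 0.1375 + 9.5817 + 3.7293 + 1.0702 + 0.1056 + 7.3549 + 2.8626 + 0.8215 = 25.663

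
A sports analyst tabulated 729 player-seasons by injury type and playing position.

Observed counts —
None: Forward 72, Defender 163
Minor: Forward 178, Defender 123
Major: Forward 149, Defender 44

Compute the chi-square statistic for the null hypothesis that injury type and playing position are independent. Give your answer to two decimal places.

96.75

Row totals: 235, 301, 193. Column totals: 399, 330. Grand total N = 729.
Expected counts (row total × column total / N):
  None, Forward: 235×399/729 = 128.621
  None, Defender: 235×330/729 = 106.379
  Minor, Forward: 301×399/729 = 164.745
  Minor, Defender: 301×330/729 = 136.255
  Major, Forward: 193×399/729 = 105.634
  Major, Defender: 193×330/729 = 87.366
Contributions (O − E)²/E:
  (72 − 128.621)²/128.621 = 24.9255
  (163 − 106.379)²/106.379 = 30.1369
  (178 − 164.745)²/164.745 = 1.0665
  (123 − 136.255)²/136.255 = 1.2895
  (149 − 105.634)²/105.634 = 17.8031
  (44 − 87.366)²/87.366 = 21.5257
χ² = 24.9255 + 30.1369 + 1.0665 + 1.2895 + 17.8031 + 21.5257 = 96.75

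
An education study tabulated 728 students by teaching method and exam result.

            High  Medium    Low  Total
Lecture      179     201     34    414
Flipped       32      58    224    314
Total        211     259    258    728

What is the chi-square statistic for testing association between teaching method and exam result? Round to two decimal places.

313.47

Grand total N = 728.
Expected counts (row total × column total / N):
  Lecture, High: 414×211/728 = 119.9918
  Lecture, Medium: 414×259/728 = 147.2885
  Lecture, Low: 414×258/728 = 146.7198
  Flipped, High: 314×211/728 = 91.0082
  Flipped, Medium: 314×259/728 = 111.7115
  Flipped, Low: 314×258/728 = 111.2802
Contributions (O − E)²/E:
  (179 − 119.9918)²/119.9918 = 29.0184
  (201 − 147.2885)²/147.2885 = 19.5869
  (34 − 146.7198)²/146.7198 = 86.5988
  (32 − 91.0082)²/91.0082 = 38.2599
  (58 − 111.7115)²/111.7115 = 25.8248
  (224 − 111.2802)²/111.2802 = 114.1780
χ² = 29.0184 + 19.5869 + 86.5988 + 38.2599 + 25.8248 + 114.1780 = 313.47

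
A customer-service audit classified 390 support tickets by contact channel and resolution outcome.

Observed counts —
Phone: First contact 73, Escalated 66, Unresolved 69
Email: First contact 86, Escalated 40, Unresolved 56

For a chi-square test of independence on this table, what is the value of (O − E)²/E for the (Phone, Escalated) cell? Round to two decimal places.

Row total (Phone) = 208; column total (Escalated) = 106; N = 390.
Expected count E = 208 × 106 / 390 = 56.533.
Contribution = (O − E)²/E = (66 − 56.533)² / 56.533 = 1.59.

1.59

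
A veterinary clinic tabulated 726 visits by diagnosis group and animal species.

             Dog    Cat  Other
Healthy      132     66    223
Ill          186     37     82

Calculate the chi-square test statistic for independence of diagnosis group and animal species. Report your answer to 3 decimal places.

65.660

Row totals: 421, 305. Column totals: 318, 103, 305. Grand total N = 726.
Expected counts (row total × column total / N):
  Healthy, Dog: 421×318/726 = 184.4050
  Healthy, Cat: 421×103/726 = 59.7287
  Healthy, Other: 421×305/726 = 176.8664
  Ill, Dog: 305×318/726 = 133.5950
  Ill, Cat: 305×103/726 = 43.2713
  Ill, Other: 305×305/726 = 128.1336
Contributions (O − E)²/E:
  (132 − 184.4050)²/184.4050 = 14.8927
  (66 − 59.7287)²/59.7287 = 0.6585
  (223 − 176.8664)²/176.8664 = 12.0334
  (186 − 133.5950)²/133.5950 = 20.5568
  (37 − 43.2713)²/43.2713 = 0.9089
  (82 − 128.1336)²/128.1336 = 16.6101
χ² = 14.8927 + 0.6585 + 12.0334 + 20.5568 + 0.9089 + 16.6101 = 65.660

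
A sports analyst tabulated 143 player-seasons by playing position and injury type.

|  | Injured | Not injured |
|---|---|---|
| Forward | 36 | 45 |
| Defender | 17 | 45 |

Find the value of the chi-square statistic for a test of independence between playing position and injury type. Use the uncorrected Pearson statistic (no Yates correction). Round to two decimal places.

Row totals: 81, 62. Column totals: 53, 90. Grand total N = 143.
Expected counts (row total × column total / N):
  Forward, Injured: 81×53/143 = 30.021
  Forward, Not injured: 81×90/143 = 50.979
  Defender, Injured: 62×53/143 = 22.979
  Defender, Not injured: 62×90/143 = 39.021
Contributions (O − E)²/E:
  (36 − 30.021)²/30.021 = 1.1908
  (45 − 50.979)²/50.979 = 0.7012
  (17 − 22.979)²/22.979 = 1.5557
  (45 − 39.021)²/39.021 = 0.9161
χ² = 1.1908 + 0.7012 + 1.5557 + 0.9161 = 4.36

4.36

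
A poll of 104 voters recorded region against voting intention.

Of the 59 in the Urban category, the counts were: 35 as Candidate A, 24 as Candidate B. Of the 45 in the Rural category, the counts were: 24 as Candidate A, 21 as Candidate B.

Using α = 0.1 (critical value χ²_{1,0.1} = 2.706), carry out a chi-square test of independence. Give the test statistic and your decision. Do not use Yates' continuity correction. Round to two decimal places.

0.37; fail to reject H₀

Row totals: 59, 45. Column totals: 59, 45. Grand total N = 104.
Expected counts (row total × column total / N):
  Urban, Candidate A: 59×59/104 = 33.471
  Urban, Candidate B: 59×45/104 = 25.529
  Rural, Candidate A: 45×59/104 = 25.529
  Rural, Candidate B: 45×45/104 = 19.471
Contributions (O − E)²/E:
  (35 − 33.471)²/33.471 = 0.0698
  (24 − 25.529)²/25.529 = 0.0916
  (24 − 25.529)²/25.529 = 0.0916
  (21 − 19.471)²/19.471 = 0.1201
χ² = 0.0698 + 0.0916 + 0.0916 + 0.1201 = 0.37
df = (2−1)(2−1) = 1. Since 0.37 < 2.706, fail to reject the null hypothesis of independence at α = 0.1.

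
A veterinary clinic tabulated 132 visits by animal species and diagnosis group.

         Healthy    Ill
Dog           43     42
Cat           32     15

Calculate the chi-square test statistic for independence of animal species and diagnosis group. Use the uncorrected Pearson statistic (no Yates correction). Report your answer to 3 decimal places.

3.776

Row totals: 85, 47. Column totals: 75, 57. Grand total N = 132.
Expected counts (row total × column total / N):
  Dog, Healthy: 85×75/132 = 48.2955
  Dog, Ill: 85×57/132 = 36.7045
  Cat, Healthy: 47×75/132 = 26.7045
  Cat, Ill: 47×57/132 = 20.2955
Contributions (O − E)²/E:
  (43 − 48.2955)²/48.2955 = 0.5806
  (42 − 36.7045)²/36.7045 = 0.7640
  (32 − 26.7045)²/26.7045 = 1.0501
  (15 − 20.2955)²/20.2955 = 1.3817
χ² = 0.5806 + 0.7640 + 1.0501 + 1.3817 = 3.776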